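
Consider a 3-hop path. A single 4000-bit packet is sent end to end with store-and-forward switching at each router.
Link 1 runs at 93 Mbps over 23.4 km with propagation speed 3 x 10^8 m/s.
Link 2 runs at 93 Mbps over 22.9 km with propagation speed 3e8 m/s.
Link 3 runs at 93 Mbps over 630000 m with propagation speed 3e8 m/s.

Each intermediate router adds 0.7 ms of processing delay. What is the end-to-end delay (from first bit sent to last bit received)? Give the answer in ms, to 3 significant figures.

Transmission delay per hop = L/R = 4000/93000000 = 0.0430108 ms; 3 hops → 0.129032 ms.
Propagation delays (d/s per hop): 0.078, 0.0763333, 2.1 ms; sum = 2.25433 ms.
Processing at 2 router(s): 2 × 0.7 ms = 1.4 ms.
End-to-end = 3.78 ms.

3.78 ms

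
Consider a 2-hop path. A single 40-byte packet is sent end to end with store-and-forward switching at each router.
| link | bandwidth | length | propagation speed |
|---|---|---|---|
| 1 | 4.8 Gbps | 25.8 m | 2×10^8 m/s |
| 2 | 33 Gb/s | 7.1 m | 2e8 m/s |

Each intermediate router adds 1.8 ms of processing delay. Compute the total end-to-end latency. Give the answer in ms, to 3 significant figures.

1.80 ms

L = 40 × 8 = 320 bits.
Transmission delays (L/R per hop): 6.66667e-05, 9.69697e-06 ms; sum = 7.63636e-05 ms.
Propagation delays (d/s per hop): 0.000129, 3.55e-05 ms; sum = 0.0001645 ms.
Processing at 1 router(s): 1 × 1.8 ms = 1.8 ms.
End-to-end = 1.80 ms.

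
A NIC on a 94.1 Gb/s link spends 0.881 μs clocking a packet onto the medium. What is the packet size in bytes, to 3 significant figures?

10400 bytes

L = R × t_tx = 94100000000 b/s × 8.81e-07 s = 82902.1 bits.
In bytes: 82902.1 / 8 = 10400 bytes.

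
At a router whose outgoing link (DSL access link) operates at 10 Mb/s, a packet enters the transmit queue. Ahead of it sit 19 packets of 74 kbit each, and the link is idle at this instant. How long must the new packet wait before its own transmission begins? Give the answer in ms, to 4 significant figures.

140.6 ms

Each queued packet: L/R = 74000/10000000 = 7.4 ms.
19 queued → 140.6 ms.
Queuing delay = 140.6 ms.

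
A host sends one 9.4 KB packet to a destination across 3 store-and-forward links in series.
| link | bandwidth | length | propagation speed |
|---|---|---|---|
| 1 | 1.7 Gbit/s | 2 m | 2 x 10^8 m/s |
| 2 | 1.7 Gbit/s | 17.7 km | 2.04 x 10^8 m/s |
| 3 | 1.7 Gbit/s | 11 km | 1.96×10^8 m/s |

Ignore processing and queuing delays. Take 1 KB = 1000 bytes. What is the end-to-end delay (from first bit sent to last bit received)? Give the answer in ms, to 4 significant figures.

0.2756 ms

L = 75200 bits.
Transmission delay per hop = L/R = 75200/1700000000 = 0.0442353 ms; 3 hops → 0.132706 ms.
Propagation delays (d/s per hop): 1e-05, 0.0867647, 0.0561224 ms; sum = 0.142897 ms.
End-to-end = 0.2756 ms.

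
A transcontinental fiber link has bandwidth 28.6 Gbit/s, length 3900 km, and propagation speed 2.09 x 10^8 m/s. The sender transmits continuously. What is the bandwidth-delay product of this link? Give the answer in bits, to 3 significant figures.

534000000 bits

Propagation delay = 3900000 / 209000000 = 0.0186603 s.
BDP = R × t_prop = 28600000000 × 0.0186603 = 533684000 bits.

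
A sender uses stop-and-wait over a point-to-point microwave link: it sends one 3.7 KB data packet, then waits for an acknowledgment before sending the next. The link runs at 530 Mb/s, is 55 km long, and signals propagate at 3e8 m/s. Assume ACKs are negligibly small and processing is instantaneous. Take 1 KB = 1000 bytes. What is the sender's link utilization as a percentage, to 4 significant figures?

t_tx = L/R = 29600/530000000 = 5.58491e-05 s.
t_prop = 55000/300000000 = 0.000183333 s; RTT = 0.000366667 s.
Cycle = t_tx + RTT = 0.000422516 s.
Utilization = t_tx / cycle = 5.58491e-05/0.000422516 = 13.22 %.

13.22 %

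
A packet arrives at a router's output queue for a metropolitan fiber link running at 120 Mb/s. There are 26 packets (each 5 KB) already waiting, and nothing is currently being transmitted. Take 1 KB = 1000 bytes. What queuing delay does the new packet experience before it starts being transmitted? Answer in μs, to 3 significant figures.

Each queued packet: L/R = 40000/120000000 = 333.333 μs.
26 queued → 8666.67 μs.
Queuing delay = 8670 μs.

8670 μs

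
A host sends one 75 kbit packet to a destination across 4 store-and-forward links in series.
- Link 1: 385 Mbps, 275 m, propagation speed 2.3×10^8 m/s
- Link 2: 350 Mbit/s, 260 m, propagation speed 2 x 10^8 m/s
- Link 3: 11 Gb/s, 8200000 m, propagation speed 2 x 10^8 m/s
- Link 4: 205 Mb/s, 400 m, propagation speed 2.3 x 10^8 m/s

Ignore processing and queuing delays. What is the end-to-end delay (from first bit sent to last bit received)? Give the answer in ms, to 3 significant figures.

41.8 ms

L = 75000 bits.
Transmission delays (L/R per hop): 0.194805, 0.214286, 0.00681818, 0.365854 ms; sum = 0.781763 ms.
Propagation delays (d/s per hop): 0.00119565, 0.0013, 41, 0.00173913 ms; sum = 41.0042 ms.
End-to-end = 41.8 ms.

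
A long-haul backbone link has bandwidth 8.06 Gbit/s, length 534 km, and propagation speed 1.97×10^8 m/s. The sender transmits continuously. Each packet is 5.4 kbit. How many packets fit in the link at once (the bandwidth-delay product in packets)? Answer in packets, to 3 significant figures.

4050 packets

Propagation delay = 534000 / 197000000 = 0.00271066 s.
BDP = R × t_prop = 8.06e+09 × 0.00271066 = 21847900 bits.
In packets of 5400 bits: 4050 packets.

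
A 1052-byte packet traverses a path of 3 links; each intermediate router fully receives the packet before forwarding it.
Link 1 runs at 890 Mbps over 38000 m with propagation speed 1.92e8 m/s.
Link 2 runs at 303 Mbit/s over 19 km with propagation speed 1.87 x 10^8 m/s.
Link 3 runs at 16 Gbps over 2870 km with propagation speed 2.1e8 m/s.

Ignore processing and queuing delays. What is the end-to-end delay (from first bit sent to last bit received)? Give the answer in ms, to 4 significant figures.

14.00 ms

L = 1052 × 8 = 8416 bits.
Transmission delays (L/R per hop): 0.00945618, 0.0277756, 0.000526 ms; sum = 0.0377578 ms.
Propagation delays (d/s per hop): 0.197917, 0.101604, 13.6667 ms; sum = 13.9662 ms.
End-to-end = 14.00 ms.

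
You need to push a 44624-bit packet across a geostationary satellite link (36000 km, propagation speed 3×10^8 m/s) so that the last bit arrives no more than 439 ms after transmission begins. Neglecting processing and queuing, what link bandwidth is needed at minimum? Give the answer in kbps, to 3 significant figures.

Propagation delay = 36000000 / 300000000 = 120 ms.
Transmission budget = 439 − 120 = 319 ms.
R ≥ L / t_tx = 44624 bits / 0.319 s = 140 kbps.

140 kbps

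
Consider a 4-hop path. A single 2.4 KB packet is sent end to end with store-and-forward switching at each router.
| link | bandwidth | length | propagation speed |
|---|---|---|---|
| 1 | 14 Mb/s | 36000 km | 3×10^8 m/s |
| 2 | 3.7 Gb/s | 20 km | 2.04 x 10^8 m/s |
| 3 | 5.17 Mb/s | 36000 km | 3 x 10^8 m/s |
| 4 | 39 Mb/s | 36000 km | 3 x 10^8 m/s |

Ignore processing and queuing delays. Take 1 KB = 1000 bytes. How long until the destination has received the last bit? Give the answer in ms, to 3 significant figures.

L = 19200 bits.
Transmission delays (L/R per hop): 1.37143, 0.00518919, 3.71373, 0.492308 ms; sum = 5.58266 ms.
Propagation delays (d/s per hop): 120, 0.0980392, 120, 120 ms; sum = 360.098 ms.
End-to-end = 366 ms.

366 ms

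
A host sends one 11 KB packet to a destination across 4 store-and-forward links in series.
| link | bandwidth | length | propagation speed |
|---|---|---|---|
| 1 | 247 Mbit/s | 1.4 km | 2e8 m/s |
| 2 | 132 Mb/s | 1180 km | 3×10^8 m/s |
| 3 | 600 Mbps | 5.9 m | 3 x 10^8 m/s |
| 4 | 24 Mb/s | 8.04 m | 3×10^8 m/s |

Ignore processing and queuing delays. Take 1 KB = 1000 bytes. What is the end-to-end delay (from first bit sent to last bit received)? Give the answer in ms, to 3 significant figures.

8.78 ms

L = 88000 bits.
Transmission delays (L/R per hop): 0.356275, 0.666667, 0.146667, 3.66667 ms; sum = 4.83628 ms.
Propagation delays (d/s per hop): 0.007, 3.93333, 1.96667e-05, 2.68e-05 ms; sum = 3.94038 ms.
End-to-end = 8.78 ms.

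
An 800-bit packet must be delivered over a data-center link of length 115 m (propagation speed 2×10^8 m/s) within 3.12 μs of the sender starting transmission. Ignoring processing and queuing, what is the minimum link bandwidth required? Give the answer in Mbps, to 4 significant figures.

Propagation delay = 115 / 200000000 = 0.575 μs.
Transmission budget = 3.12 − 0.575 = 2.545 μs.
R ≥ L / t_tx = 800 bits / 2.545e-06 s = 314.3 Mbps.

314.3 Mbps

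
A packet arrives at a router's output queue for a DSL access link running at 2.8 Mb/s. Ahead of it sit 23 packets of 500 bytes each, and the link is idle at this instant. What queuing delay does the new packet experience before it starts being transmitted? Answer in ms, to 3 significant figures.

Each queued packet: L/R = 4000/2800000 = 1.42857 ms.
23 queued → 32.8571 ms.
Queuing delay = 32.9 ms.

32.9 ms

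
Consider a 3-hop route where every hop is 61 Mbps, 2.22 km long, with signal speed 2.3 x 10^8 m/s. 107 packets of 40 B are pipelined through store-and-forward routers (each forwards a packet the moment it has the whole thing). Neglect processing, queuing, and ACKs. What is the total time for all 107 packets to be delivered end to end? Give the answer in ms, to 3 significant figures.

Per-hop transmission t_tx = L/R = 320/61000000 = 0.0052459 ms.
Per-hop propagation t_prop = 2220/2.3e+08 = 0.00965217 ms.
Pipeline fill: first packet needs 3·t_tx to clear all hops; remaining 106 packets each add one t_tx.
Total = (3+107-1)·t_tx + 3·t_prop = 109·0.0052459 + 3·0.00965217 = 0.601 ms.

0.601 ms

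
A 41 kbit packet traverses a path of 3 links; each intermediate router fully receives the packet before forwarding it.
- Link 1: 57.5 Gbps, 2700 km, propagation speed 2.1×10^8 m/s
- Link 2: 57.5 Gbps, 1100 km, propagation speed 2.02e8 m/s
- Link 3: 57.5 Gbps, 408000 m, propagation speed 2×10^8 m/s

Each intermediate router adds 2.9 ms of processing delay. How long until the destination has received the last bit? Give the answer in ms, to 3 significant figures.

26.1 ms

L = 41000 bits.
Transmission delay per hop = L/R = 41000/57500000000 = 0.000713043 ms; 3 hops → 0.00213913 ms.
Propagation delays (d/s per hop): 12.8571, 5.44554, 2.04 ms; sum = 20.3427 ms.
Processing at 2 router(s): 2 × 2.9 ms = 5.8 ms.
End-to-end = 26.1 ms.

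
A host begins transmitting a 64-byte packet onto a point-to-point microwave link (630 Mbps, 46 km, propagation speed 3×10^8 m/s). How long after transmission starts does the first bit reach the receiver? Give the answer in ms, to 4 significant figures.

First bit experiences only propagation delay: d/s = 46000/300000000 = 0.1533 ms.

0.1533 ms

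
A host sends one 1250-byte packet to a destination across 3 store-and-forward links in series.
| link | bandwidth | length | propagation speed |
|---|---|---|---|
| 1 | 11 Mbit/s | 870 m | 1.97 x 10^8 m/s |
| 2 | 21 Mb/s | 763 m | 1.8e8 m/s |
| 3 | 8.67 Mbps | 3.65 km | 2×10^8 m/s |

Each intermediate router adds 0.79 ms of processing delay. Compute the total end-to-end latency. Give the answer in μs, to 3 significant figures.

4150 μs

L = 1250 × 8 = 10000 bits.
Transmission delays (L/R per hop): 909.091, 476.19, 1153.4 μs; sum = 2538.68 μs.
Propagation delays (d/s per hop): 4.41624, 4.23889, 18.25 μs; sum = 26.9051 μs.
Processing at 2 router(s): 2 × 0.79 ms = 1580 μs.
End-to-end = 4150 μs.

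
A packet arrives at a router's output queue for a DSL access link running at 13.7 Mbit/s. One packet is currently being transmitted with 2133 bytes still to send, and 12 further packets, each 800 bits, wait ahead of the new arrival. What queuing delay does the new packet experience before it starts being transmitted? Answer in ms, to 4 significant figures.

Each queued packet: L/R = 800/13700000 = 0.0583942 ms.
12 queued → 0.70073 ms.
Plus remaining 17064 bits of current packet: 1.24555 ms.
Queuing delay = 1.946 ms.

1.946 ms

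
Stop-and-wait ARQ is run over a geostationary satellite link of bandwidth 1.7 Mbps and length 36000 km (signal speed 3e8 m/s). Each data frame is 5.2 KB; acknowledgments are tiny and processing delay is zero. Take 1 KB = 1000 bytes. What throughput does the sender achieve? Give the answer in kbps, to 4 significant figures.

t_tx = L/R = 41600/1700000 = 0.0244706 s.
t_prop = 36000000/300000000 = 0.12 s; RTT = 0.24 s.
Cycle = t_tx + RTT = 0.264471 s.
Throughput = L / cycle = 41600 / 0.264471 = 157.3 kbps.

157.3 kbps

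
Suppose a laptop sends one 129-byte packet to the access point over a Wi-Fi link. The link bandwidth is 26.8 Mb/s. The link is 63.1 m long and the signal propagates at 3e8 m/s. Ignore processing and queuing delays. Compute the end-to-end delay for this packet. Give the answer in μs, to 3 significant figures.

L = 129 × 8 = 1032 bits.
Transmission delay = L/R = 1032 / 26800000 = 38.5075 μs.
Propagation delay = d/s = 63.1 m / 300000000 m/s = 0.210333 μs.
Total = 38.7 μs.

38.7 μs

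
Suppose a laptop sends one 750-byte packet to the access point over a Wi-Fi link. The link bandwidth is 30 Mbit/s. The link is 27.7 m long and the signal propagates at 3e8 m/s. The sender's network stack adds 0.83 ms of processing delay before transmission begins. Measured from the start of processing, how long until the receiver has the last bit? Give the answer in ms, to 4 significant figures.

1.030 ms

L = 750 × 8 = 6000 bits.
Transmission delay = L/R = 6000 / 30000000 = 0.2 ms.
Propagation delay = d/s = 27.7 m / 300000000 m/s = 9.23333e-05 ms.
Plus processing delay 0.83 ms = 0.83 ms.
Total = 1.030 ms.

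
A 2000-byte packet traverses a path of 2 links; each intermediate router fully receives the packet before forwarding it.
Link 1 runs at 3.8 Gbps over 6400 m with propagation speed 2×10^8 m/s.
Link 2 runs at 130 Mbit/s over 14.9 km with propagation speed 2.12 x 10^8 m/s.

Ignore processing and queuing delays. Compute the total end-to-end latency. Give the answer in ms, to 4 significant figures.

0.2296 ms

L = 2000 × 8 = 16000 bits.
Transmission delays (L/R per hop): 0.00421053, 0.123077 ms; sum = 0.127287 ms.
Propagation delays (d/s per hop): 0.032, 0.070283 ms; sum = 0.102283 ms.
End-to-end = 0.2296 ms.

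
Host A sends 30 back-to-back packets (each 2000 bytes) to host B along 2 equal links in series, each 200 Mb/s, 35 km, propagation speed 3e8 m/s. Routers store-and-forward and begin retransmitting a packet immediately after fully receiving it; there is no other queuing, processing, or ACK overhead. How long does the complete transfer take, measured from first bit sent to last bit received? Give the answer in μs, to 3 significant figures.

Per-hop transmission t_tx = L/R = 16000/200000000 = 80 μs.
Per-hop propagation t_prop = 35000/300000000 = 116.667 μs.
Pipeline fill: first packet needs 2·t_tx to clear all hops; remaining 29 packets each add one t_tx.
Total = (2+30-1)·t_tx + 2·t_prop = 31·80 + 2·116.667 = 2710 μs.

2710 μs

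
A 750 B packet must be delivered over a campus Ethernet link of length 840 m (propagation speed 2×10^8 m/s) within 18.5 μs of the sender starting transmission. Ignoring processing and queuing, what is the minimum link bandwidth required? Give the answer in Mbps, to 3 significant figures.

L = 6000 bits.
Propagation delay = 840 / 200000000 = 4.2 μs.
Transmission budget = 18.5 − 4.2 = 14.3 μs.
R ≥ L / t_tx = 6000 bits / 1.43e-05 s = 420 Mbps.

420 Mbps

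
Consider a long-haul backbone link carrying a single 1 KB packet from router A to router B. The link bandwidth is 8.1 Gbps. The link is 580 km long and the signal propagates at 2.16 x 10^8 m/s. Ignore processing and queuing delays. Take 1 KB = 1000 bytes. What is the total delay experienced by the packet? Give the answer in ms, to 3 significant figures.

2.69 ms

L = 8000 bits.
Transmission delay = L/R = 8000 / 8100000000 = 0.000987654 ms.
Propagation delay = d/s = 580000 m / 216000000 m/s = 2.68519 ms.
Total = 2.69 ms.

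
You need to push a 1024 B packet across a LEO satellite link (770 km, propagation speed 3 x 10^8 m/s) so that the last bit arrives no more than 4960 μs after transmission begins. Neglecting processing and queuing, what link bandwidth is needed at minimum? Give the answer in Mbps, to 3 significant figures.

3.42 Mbps

L = 8192 bits.
Propagation delay = 770000 / 300000000 = 2566.67 μs.
Transmission budget = 4960 − 2566.67 = 2393.33 μs.
R ≥ L / t_tx = 8192 bits / 0.00239333 s = 3.42 Mbps.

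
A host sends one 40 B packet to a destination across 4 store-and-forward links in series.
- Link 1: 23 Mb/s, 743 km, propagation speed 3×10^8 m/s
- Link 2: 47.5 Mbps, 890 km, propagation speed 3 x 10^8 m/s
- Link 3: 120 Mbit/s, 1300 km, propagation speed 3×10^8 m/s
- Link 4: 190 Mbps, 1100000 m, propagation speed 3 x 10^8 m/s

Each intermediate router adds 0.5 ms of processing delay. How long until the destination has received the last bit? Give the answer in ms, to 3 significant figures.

L = 40 × 8 = 320 bits.
Transmission delays (L/R per hop): 0.013913, 0.00673684, 0.00266667, 0.00168421 ms; sum = 0.0250008 ms.
Propagation delays (d/s per hop): 2.47667, 2.96667, 4.33333, 3.66667 ms; sum = 13.4433 ms.
Processing at 3 router(s): 3 × 0.5 ms = 1.5 ms.
End-to-end = 15.0 ms.

15.0 ms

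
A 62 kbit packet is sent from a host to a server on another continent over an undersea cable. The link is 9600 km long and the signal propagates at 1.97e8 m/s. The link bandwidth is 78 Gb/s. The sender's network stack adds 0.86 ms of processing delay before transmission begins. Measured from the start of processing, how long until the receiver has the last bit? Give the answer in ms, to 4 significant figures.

49.59 ms

L = 62000 bits.
Transmission delay = L/R = 62000 / 78000000000 = 0.000794872 ms.
Propagation delay = d/s = 9600000 m / 197000000 m/s = 48.731 ms.
Plus processing delay 0.86 ms = 0.86 ms.
Total = 49.59 ms.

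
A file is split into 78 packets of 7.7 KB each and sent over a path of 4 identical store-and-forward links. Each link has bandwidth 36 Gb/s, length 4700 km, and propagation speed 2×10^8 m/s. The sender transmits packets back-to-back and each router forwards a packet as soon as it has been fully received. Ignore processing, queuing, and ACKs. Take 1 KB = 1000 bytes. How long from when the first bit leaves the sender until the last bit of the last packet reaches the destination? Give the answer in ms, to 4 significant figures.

94.14 ms

Per-hop transmission t_tx = L/R = 61600/36000000000 = 0.00171111 ms.
Per-hop propagation t_prop = 4700000/200000000 = 23.5 ms.
Pipeline fill: first packet needs 4·t_tx to clear all hops; remaining 77 packets each add one t_tx.
Total = (4+78-1)·t_tx + 4·t_prop = 81·0.00171111 + 4·23.5 = 94.14 ms.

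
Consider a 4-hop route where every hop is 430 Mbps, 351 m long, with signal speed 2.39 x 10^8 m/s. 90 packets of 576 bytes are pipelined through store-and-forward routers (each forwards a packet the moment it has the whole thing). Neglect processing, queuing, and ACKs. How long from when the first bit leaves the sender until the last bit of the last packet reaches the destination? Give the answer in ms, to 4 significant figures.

1.002 ms

Per-hop transmission t_tx = L/R = 4608/430000000 = 0.0107163 ms.
Per-hop propagation t_prop = 351/239000000 = 0.00146862 ms.
Pipeline fill: first packet needs 4·t_tx to clear all hops; remaining 89 packets each add one t_tx.
Total = (4+90-1)·t_tx + 4·t_prop = 93·0.0107163 + 4·0.00146862 = 1.002 ms.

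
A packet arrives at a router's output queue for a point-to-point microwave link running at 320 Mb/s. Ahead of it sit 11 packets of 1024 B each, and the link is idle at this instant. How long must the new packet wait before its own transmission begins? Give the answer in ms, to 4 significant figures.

Each queued packet: L/R = 8192/320000000 = 0.0256 ms.
11 queued → 0.2816 ms.
Queuing delay = 0.2816 ms.

0.2816 ms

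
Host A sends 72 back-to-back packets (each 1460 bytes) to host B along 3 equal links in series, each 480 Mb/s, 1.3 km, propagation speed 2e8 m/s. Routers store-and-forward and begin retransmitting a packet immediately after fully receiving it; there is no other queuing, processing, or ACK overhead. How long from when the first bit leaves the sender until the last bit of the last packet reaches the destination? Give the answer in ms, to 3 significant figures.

1.82 ms

Per-hop transmission t_tx = L/R = 11680/480000000 = 0.0243333 ms.
Per-hop propagation t_prop = 1300/200000000 = 0.0065 ms.
Pipeline fill: first packet needs 3·t_tx to clear all hops; remaining 71 packets each add one t_tx.
Total = (3+72-1)·t_tx + 3·t_prop = 74·0.0243333 + 3·0.0065 = 1.82 ms.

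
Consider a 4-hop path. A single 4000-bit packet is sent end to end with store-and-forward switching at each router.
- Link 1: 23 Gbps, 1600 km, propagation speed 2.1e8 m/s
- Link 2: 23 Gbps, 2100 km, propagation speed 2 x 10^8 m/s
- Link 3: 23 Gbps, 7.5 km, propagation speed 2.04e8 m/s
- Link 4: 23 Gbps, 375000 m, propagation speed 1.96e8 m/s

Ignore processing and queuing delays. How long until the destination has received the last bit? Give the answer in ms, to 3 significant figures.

20.1 ms

Transmission delay per hop = L/R = 4000/23000000000 = 0.000173913 ms; 4 hops → 0.000695652 ms.
Propagation delays (d/s per hop): 7.61905, 10.5, 0.0367647, 1.91327 ms; sum = 20.0691 ms.
End-to-end = 20.1 ms.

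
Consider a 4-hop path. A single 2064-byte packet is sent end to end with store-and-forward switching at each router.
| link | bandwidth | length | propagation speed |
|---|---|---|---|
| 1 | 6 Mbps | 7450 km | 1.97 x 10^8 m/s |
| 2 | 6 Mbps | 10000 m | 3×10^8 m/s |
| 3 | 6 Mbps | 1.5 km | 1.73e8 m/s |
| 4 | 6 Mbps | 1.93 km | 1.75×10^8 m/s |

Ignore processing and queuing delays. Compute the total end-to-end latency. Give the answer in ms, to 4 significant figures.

L = 2064 × 8 = 16512 bits.
Transmission delay per hop = L/R = 16512/6000000 = 2.752 ms; 4 hops → 11.008 ms.
Propagation delays (d/s per hop): 37.8173, 0.0333333, 0.00867052, 0.0110286 ms; sum = 37.8703 ms.
End-to-end = 48.88 ms.

48.88 ms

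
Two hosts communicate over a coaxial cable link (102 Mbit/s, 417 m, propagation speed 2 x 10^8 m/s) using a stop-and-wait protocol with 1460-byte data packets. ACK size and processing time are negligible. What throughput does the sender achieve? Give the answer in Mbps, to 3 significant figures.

t_tx = L/R = 11680/102000000 = 0.00011451 s.
t_prop = 417/200000000 = 2.085e-06 s; RTT = 4.17e-06 s.
Cycle = t_tx + RTT = 0.00011868 s.
Throughput = L / cycle = 11680 / 0.00011868 = 98.4 Mbps.

98.4 Mbps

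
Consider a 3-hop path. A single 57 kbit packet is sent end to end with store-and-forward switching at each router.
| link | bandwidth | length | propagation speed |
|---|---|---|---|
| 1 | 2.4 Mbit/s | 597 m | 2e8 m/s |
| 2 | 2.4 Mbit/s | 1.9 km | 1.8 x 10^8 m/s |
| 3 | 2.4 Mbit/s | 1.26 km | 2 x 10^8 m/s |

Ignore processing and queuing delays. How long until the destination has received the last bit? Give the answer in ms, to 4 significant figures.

71.27 ms

L = 57000 bits.
Transmission delay per hop = L/R = 57000/2400000 = 23.75 ms; 3 hops → 71.25 ms.
Propagation delays (d/s per hop): 0.002985, 0.0105556, 0.0063 ms; sum = 0.0198406 ms.
End-to-end = 71.27 ms.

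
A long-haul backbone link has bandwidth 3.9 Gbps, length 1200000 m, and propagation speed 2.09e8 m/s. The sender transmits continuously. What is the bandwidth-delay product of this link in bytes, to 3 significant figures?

Propagation delay = 1200000 / 209000000 = 0.00574163 s.
BDP = R × t_prop = 3900000000 × 0.00574163 = 22392300 bits.
In bytes: 22392300/8 = 2800000 bytes.

2800000 bytes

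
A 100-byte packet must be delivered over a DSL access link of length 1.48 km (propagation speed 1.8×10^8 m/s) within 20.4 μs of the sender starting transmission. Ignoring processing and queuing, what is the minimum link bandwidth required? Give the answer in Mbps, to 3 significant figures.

L = 800 bits.
Propagation delay = 1480 / 180000000 = 8.22222 μs.
Transmission budget = 20.4 − 8.22222 = 12.1778 μs.
R ≥ L / t_tx = 800 bits / 1.21778e-05 s = 65.7 Mbps.

65.7 Mbps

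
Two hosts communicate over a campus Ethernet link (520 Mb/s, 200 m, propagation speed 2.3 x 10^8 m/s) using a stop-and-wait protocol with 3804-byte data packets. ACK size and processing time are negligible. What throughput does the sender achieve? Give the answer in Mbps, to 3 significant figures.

t_tx = L/R = 30432/520000000 = 5.85231e-05 s.
t_prop = 200/2.3e+08 = 8.69565e-07 s; RTT = 1.73913e-06 s.
Cycle = t_tx + RTT = 6.02622e-05 s.
Throughput = L / cycle = 30432 / 6.02622e-05 = 505 Mbps.

505 Mbps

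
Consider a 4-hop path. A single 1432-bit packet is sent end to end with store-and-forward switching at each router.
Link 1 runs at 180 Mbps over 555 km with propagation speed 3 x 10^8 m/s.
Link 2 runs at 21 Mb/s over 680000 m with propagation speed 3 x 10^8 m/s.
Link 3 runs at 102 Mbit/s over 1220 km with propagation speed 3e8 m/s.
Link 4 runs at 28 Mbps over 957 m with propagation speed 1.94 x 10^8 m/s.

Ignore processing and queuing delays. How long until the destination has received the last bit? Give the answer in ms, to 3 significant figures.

Transmission delays (L/R per hop): 0.00795556, 0.0681905, 0.0140392, 0.0511429 ms; sum = 0.141328 ms.
Propagation delays (d/s per hop): 1.85, 2.26667, 4.06667, 0.00493299 ms; sum = 8.18827 ms.
End-to-end = 8.33 ms.

8.33 ms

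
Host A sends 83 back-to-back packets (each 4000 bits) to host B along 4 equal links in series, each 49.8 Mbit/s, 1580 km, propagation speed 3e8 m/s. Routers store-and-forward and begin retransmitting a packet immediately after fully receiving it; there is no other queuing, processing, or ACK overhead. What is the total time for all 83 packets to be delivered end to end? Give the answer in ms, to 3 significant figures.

28.0 ms

Per-hop transmission t_tx = L/R = 4000/49800000 = 0.0803213 ms.
Per-hop propagation t_prop = 1580000/300000000 = 5.26667 ms.
Pipeline fill: first packet needs 4·t_tx to clear all hops; remaining 82 packets each add one t_tx.
Total = (4+83-1)·t_tx + 4·t_prop = 86·0.0803213 + 4·5.26667 = 28.0 ms.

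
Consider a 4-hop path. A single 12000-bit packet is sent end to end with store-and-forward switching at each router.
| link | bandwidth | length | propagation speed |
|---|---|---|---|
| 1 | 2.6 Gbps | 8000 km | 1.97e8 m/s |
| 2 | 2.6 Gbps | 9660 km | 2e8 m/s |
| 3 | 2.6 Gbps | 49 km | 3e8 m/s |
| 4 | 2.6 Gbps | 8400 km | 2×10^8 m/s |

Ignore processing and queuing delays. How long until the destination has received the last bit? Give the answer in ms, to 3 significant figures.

Transmission delay per hop = L/R = 12000/2600000000 = 0.00461538 ms; 4 hops → 0.0184615 ms.
Propagation delays (d/s per hop): 40.6091, 48.3, 0.163333, 42 ms; sum = 131.072 ms.
End-to-end = 131 ms.

131 ms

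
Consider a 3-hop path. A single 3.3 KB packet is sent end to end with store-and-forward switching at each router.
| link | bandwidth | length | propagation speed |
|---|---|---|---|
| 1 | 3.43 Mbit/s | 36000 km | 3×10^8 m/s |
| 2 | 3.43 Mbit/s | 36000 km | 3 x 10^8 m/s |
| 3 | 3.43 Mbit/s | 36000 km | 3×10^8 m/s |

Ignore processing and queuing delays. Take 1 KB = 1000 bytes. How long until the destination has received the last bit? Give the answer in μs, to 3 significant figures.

L = 26400 bits.
Transmission delay per hop = L/R = 26400/3430000 = 7696.79 μs; 3 hops → 23090.4 μs.
Propagation delays (d/s per hop): 120000, 120000, 120000 μs; sum = 360000 μs.
End-to-end = 383000 μs.

383000 μs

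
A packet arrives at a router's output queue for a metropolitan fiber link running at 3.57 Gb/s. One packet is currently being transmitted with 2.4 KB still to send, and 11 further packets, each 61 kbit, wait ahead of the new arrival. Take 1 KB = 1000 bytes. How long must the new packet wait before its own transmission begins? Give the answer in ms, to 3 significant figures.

0.193 ms

Each queued packet: L/R = 61000/3570000000 = 0.0170868 ms.
11 queued → 0.187955 ms.
Plus remaining 19200 bits of current packet: 0.00537815 ms.
Queuing delay = 0.193 ms.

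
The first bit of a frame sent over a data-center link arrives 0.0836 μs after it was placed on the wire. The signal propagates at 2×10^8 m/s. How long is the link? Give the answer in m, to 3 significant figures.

d = s × t_prop = 200000000 × 8.36e-08 = 16.7 m.

16.7 m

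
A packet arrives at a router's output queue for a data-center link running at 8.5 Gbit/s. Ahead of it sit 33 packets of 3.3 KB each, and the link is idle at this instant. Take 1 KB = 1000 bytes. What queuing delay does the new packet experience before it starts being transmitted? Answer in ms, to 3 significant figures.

Each queued packet: L/R = 26400/8500000000 = 0.00310588 ms.
33 queued → 0.102494 ms.
Queuing delay = 0.102 ms.

0.102 ms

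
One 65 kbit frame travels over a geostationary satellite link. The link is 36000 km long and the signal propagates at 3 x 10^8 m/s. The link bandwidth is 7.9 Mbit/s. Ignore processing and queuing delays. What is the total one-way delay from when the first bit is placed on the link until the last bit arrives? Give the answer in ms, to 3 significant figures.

128 ms

L = 65000 bits.
Transmission delay = L/R = 65000 / 7900000 = 8.22785 ms.
Propagation delay = d/s = 36000000 m / 300000000 m/s = 120 ms.
Total = 128 ms.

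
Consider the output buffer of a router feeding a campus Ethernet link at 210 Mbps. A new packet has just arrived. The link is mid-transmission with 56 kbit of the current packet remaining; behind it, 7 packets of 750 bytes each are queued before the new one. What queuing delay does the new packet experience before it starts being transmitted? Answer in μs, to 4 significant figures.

Each queued packet: L/R = 6000/210000000 = 28.5714 μs.
7 queued → 200 μs.
Plus remaining 56000 bits of current packet: 266.667 μs.
Queuing delay = 466.7 μs.

466.7 μs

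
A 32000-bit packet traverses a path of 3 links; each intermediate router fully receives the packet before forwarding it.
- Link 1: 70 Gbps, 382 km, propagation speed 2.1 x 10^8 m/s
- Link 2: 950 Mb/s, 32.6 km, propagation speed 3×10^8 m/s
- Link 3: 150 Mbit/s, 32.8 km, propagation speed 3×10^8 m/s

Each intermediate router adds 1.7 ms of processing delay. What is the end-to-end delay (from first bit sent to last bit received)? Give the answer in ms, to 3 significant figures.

Transmission delays (L/R per hop): 0.000457143, 0.0336842, 0.213333 ms; sum = 0.247475 ms.
Propagation delays (d/s per hop): 1.81905, 0.108667, 0.109333 ms; sum = 2.03705 ms.
Processing at 2 router(s): 2 × 1.7 ms = 3.4 ms.
End-to-end = 5.68 ms.

5.68 ms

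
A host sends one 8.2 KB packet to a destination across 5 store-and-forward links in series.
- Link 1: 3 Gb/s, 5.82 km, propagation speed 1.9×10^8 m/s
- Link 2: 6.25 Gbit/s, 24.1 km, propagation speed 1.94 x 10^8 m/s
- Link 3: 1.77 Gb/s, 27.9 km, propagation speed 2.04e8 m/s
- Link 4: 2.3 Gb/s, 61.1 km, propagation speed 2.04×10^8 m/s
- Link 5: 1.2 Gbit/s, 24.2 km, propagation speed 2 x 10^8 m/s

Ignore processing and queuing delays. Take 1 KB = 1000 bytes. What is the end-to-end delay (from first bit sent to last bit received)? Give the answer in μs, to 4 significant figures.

864.7 μs

L = 65600 bits.
Transmission delays (L/R per hop): 21.8667, 10.496, 37.0621, 28.5217, 54.6667 μs; sum = 152.613 μs.
Propagation delays (d/s per hop): 30.6316, 124.227, 136.765, 299.51, 121 μs; sum = 712.133 μs.
End-to-end = 864.7 μs.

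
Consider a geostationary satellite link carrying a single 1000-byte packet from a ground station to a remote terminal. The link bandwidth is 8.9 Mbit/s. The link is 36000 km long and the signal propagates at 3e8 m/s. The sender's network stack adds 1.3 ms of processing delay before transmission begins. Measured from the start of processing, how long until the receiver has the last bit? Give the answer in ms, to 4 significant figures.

122.2 ms

L = 1000 × 8 = 8000 bits.
Transmission delay = L/R = 8000 / 8900000 = 0.898876 ms.
Propagation delay = d/s = 36000000 m / 300000000 m/s = 120 ms.
Plus processing delay 1.3 ms = 1.3 ms.
Total = 122.2 ms.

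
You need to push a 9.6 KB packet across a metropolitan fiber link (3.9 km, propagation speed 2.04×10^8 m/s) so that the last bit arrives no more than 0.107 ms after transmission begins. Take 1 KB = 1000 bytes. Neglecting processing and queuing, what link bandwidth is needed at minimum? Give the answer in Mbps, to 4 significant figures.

873.9 Mbps

L = 76800 bits.
Propagation delay = 3900 / 204000000 = 0.0191176 ms.
Transmission budget = 0.107 − 0.0191176 = 0.0878824 ms.
R ≥ L / t_tx = 76800 bits / 8.78824e-05 s = 873.9 Mbps.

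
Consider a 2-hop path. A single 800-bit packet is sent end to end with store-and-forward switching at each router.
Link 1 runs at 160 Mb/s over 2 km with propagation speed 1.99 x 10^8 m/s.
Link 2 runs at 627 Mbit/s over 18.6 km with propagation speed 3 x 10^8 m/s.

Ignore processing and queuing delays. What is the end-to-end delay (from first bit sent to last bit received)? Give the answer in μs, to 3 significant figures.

Transmission delays (L/R per hop): 5, 1.27592 μs; sum = 6.27592 μs.
Propagation delays (d/s per hop): 10.0503, 62 μs; sum = 72.0503 μs.
End-to-end = 78.3 μs.

78.3 μs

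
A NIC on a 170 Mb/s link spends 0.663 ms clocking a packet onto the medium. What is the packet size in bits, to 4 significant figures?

112700 bits

L = R × t_tx = 170000000 b/s × 0.000663 s = 112710 bits.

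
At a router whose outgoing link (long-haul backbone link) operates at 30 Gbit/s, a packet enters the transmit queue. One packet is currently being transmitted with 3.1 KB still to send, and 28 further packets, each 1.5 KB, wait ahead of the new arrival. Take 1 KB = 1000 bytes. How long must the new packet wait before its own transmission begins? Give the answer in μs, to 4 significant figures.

12.03 μs

Each queued packet: L/R = 12000/30000000000 = 0.4 μs.
28 queued → 11.2 μs.
Plus remaining 24800 bits of current packet: 0.826667 μs.
Queuing delay = 12.03 μs.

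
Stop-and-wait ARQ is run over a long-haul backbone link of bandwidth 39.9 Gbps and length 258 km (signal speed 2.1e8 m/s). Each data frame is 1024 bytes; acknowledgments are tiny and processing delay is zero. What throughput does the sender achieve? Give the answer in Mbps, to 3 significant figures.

t_tx = L/R = 8192/39900000000 = 2.05313e-07 s.
t_prop = 258000/210000000 = 0.00122857 s; RTT = 0.00245714 s.
Cycle = t_tx + RTT = 0.00245735 s.
Throughput = L / cycle = 8192 / 0.00245735 = 3.33 Mbps.

3.33 Mbps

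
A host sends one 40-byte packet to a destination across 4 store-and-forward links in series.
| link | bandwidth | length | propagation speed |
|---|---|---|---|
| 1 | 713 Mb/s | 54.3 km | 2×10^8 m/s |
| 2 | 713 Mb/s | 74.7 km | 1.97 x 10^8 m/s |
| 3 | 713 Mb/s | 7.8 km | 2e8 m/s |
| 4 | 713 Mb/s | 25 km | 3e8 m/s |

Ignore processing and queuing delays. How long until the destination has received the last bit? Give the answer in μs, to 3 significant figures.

L = 40 × 8 = 320 bits.
Transmission delay per hop = L/R = 320/713000000 = 0.448808 μs; 4 hops → 1.79523 μs.
Propagation delays (d/s per hop): 271.5, 379.188, 39, 83.3333 μs; sum = 773.021 μs.
End-to-end = 775 μs.

775 μs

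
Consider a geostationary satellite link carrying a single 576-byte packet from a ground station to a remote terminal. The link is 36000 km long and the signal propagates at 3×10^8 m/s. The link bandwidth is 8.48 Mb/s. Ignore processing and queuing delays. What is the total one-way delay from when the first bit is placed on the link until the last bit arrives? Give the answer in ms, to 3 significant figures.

L = 576 × 8 = 4608 bits.
Transmission delay = L/R = 4608 / 8480000 = 0.543396 ms.
Propagation delay = d/s = 36000000 m / 300000000 m/s = 120 ms.
Total = 121 ms.

121 ms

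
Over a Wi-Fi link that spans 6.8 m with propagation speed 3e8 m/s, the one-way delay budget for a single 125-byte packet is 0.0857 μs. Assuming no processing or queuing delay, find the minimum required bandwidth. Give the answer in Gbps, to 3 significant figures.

L = 1000 bits.
Propagation delay = 6.8 / 300000000 = 0.0226667 μs.
Transmission budget = 0.0857 − 0.0226667 = 0.0630333 μs.
R ≥ L / t_tx = 1000 bits / 6.30333e-08 s = 15.9 Gbps.

15.9 Gbps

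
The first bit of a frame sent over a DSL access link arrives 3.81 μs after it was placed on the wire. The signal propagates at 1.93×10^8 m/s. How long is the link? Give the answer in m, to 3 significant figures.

d = s × t_prop = 193000000 × 3.81e-06 = 735 m.

735 m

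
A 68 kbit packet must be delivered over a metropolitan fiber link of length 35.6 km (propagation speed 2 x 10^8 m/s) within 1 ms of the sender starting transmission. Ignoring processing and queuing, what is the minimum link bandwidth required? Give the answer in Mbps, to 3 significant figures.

82.7 Mbps

Propagation delay = 35600 / 200000000 = 0.178 ms.
Transmission budget = 1 − 0.178 = 0.822 ms.
R ≥ L / t_tx = 68000 bits / 0.000822 s = 82.7 Mbps.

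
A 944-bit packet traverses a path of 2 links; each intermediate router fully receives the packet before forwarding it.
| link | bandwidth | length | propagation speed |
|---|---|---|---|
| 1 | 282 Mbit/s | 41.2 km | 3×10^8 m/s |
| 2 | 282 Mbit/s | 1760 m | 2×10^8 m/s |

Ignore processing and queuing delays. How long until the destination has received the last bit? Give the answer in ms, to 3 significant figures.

0.153 ms

Transmission delay per hop = L/R = 944/282000000 = 0.00334752 ms; 2 hops → 0.00669504 ms.
Propagation delays (d/s per hop): 0.137333, 0.0088 ms; sum = 0.146133 ms.
End-to-end = 0.153 ms.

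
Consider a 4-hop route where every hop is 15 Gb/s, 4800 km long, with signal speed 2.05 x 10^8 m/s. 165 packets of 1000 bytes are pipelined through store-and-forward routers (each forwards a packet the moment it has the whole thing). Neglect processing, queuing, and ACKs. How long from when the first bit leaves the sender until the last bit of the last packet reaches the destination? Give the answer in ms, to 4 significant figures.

Per-hop transmission t_tx = L/R = 8000/15000000000 = 0.000533333 ms.
Per-hop propagation t_prop = 4800000/2.05e+08 = 23.4146 ms.
Pipeline fill: first packet needs 4·t_tx to clear all hops; remaining 164 packets each add one t_tx.
Total = (4+165-1)·t_tx + 4·t_prop = 168·0.000533333 + 4·23.4146 = 93.75 ms.

93.75 ms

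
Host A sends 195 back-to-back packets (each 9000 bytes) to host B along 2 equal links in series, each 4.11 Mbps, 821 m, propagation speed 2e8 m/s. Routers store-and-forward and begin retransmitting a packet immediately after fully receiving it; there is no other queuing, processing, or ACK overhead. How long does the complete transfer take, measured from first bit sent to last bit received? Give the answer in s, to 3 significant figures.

Per-hop transmission t_tx = L/R = 72000/4.11e+06 = 0.0175182 s.
Per-hop propagation t_prop = 821/200000000 = 4.105e-06 s.
Pipeline fill: first packet needs 2·t_tx to clear all hops; remaining 194 packets each add one t_tx.
Total = (2+195-1)·t_tx + 2·t_prop = 196·0.0175182 + 2·4.105e-06 = 3.43 s.

3.43 s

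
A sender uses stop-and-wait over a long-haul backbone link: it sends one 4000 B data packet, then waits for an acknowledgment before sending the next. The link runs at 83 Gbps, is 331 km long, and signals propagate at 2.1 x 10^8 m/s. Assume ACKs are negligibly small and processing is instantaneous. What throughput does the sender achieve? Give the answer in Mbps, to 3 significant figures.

t_tx = L/R = 32000/83000000000 = 3.85542e-07 s.
t_prop = 331000/210000000 = 0.00157619 s; RTT = 0.00315238 s.
Cycle = t_tx + RTT = 0.00315277 s.
Throughput = L / cycle = 32000 / 0.00315277 = 10.1 Mbps.

10.1 Mbps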